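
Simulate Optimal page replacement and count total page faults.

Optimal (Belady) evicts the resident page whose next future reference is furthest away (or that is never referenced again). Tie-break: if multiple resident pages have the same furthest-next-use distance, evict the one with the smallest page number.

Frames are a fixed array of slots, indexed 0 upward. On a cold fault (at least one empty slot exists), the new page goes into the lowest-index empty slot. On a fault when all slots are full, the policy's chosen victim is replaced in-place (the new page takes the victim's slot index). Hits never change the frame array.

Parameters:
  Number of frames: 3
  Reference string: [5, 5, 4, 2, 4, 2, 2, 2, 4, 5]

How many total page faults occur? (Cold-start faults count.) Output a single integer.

Step 0: ref 5 → FAULT, frames=[5,-,-]
Step 1: ref 5 → HIT, frames=[5,-,-]
Step 2: ref 4 → FAULT, frames=[5,4,-]
Step 3: ref 2 → FAULT, frames=[5,4,2]
Step 4: ref 4 → HIT, frames=[5,4,2]
Step 5: ref 2 → HIT, frames=[5,4,2]
Step 6: ref 2 → HIT, frames=[5,4,2]
Step 7: ref 2 → HIT, frames=[5,4,2]
Step 8: ref 4 → HIT, frames=[5,4,2]
Step 9: ref 5 → HIT, frames=[5,4,2]
Total faults: 3

Answer: 3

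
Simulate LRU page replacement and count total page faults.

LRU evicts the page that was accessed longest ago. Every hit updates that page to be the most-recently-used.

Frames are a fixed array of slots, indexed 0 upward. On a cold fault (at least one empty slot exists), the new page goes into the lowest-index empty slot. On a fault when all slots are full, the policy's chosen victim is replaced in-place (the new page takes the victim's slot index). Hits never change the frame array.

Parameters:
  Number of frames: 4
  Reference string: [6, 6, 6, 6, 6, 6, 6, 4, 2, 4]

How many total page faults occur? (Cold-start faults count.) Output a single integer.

Answer: 3

Derivation:
Step 0: ref 6 → FAULT, frames=[6,-,-,-]
Step 1: ref 6 → HIT, frames=[6,-,-,-]
Step 2: ref 6 → HIT, frames=[6,-,-,-]
Step 3: ref 6 → HIT, frames=[6,-,-,-]
Step 4: ref 6 → HIT, frames=[6,-,-,-]
Step 5: ref 6 → HIT, frames=[6,-,-,-]
Step 6: ref 6 → HIT, frames=[6,-,-,-]
Step 7: ref 4 → FAULT, frames=[6,4,-,-]
Step 8: ref 2 → FAULT, frames=[6,4,2,-]
Step 9: ref 4 → HIT, frames=[6,4,2,-]
Total faults: 3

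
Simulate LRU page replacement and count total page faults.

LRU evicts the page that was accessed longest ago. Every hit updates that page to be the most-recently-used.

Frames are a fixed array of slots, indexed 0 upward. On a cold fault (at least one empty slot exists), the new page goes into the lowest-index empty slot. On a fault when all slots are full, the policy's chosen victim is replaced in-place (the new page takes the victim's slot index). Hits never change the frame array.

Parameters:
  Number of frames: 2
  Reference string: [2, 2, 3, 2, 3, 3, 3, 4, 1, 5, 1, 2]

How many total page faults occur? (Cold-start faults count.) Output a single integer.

Answer: 6

Derivation:
Step 0: ref 2 → FAULT, frames=[2,-]
Step 1: ref 2 → HIT, frames=[2,-]
Step 2: ref 3 → FAULT, frames=[2,3]
Step 3: ref 2 → HIT, frames=[2,3]
Step 4: ref 3 → HIT, frames=[2,3]
Step 5: ref 3 → HIT, frames=[2,3]
Step 6: ref 3 → HIT, frames=[2,3]
Step 7: ref 4 → FAULT (evict 2), frames=[4,3]
Step 8: ref 1 → FAULT (evict 3), frames=[4,1]
Step 9: ref 5 → FAULT (evict 4), frames=[5,1]
Step 10: ref 1 → HIT, frames=[5,1]
Step 11: ref 2 → FAULT (evict 5), frames=[2,1]
Total faults: 6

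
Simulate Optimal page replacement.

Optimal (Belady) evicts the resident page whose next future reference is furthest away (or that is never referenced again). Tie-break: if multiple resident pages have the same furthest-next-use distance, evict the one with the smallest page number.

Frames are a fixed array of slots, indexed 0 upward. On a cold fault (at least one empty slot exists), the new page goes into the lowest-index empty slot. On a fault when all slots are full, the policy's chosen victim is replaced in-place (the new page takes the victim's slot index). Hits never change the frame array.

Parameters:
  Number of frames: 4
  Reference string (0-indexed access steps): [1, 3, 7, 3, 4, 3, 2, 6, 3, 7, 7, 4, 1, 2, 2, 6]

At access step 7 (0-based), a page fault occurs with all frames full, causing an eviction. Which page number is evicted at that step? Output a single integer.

Answer: 2

Derivation:
Step 0: ref 1 -> FAULT, frames=[1,-,-,-]
Step 1: ref 3 -> FAULT, frames=[1,3,-,-]
Step 2: ref 7 -> FAULT, frames=[1,3,7,-]
Step 3: ref 3 -> HIT, frames=[1,3,7,-]
Step 4: ref 4 -> FAULT, frames=[1,3,7,4]
Step 5: ref 3 -> HIT, frames=[1,3,7,4]
Step 6: ref 2 -> FAULT, evict 1, frames=[2,3,7,4]
Step 7: ref 6 -> FAULT, evict 2, frames=[6,3,7,4]
At step 7: evicted page 2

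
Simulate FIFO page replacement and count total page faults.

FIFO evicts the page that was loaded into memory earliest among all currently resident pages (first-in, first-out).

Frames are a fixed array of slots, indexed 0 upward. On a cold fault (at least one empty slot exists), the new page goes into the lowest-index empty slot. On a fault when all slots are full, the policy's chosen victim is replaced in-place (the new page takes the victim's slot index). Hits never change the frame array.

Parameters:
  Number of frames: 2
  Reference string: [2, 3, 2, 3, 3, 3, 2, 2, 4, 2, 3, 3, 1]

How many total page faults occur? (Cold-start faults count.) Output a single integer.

Answer: 6

Derivation:
Step 0: ref 2 → FAULT, frames=[2,-]
Step 1: ref 3 → FAULT, frames=[2,3]
Step 2: ref 2 → HIT, frames=[2,3]
Step 3: ref 3 → HIT, frames=[2,3]
Step 4: ref 3 → HIT, frames=[2,3]
Step 5: ref 3 → HIT, frames=[2,3]
Step 6: ref 2 → HIT, frames=[2,3]
Step 7: ref 2 → HIT, frames=[2,3]
Step 8: ref 4 → FAULT (evict 2), frames=[4,3]
Step 9: ref 2 → FAULT (evict 3), frames=[4,2]
Step 10: ref 3 → FAULT (evict 4), frames=[3,2]
Step 11: ref 3 → HIT, frames=[3,2]
Step 12: ref 1 → FAULT (evict 2), frames=[3,1]
Total faults: 6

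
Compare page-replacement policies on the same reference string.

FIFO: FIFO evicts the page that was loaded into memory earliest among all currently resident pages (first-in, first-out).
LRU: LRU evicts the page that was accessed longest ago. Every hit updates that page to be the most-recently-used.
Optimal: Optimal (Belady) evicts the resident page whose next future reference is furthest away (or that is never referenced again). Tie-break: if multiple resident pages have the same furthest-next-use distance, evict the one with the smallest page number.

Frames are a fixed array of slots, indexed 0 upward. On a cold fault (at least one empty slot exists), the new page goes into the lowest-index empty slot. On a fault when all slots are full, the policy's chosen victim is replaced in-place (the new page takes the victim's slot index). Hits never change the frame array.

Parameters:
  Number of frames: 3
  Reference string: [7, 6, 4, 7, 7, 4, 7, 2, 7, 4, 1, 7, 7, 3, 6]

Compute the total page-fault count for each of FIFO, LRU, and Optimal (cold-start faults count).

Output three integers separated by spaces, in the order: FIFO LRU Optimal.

--- FIFO ---
  step 0: ref 7 -> FAULT, frames=[7,-,-] (faults so far: 1)
  step 1: ref 6 -> FAULT, frames=[7,6,-] (faults so far: 2)
  step 2: ref 4 -> FAULT, frames=[7,6,4] (faults so far: 3)
  step 3: ref 7 -> HIT, frames=[7,6,4] (faults so far: 3)
  step 4: ref 7 -> HIT, frames=[7,6,4] (faults so far: 3)
  step 5: ref 4 -> HIT, frames=[7,6,4] (faults so far: 3)
  step 6: ref 7 -> HIT, frames=[7,6,4] (faults so far: 3)
  step 7: ref 2 -> FAULT, evict 7, frames=[2,6,4] (faults so far: 4)
  step 8: ref 7 -> FAULT, evict 6, frames=[2,7,4] (faults so far: 5)
  step 9: ref 4 -> HIT, frames=[2,7,4] (faults so far: 5)
  step 10: ref 1 -> FAULT, evict 4, frames=[2,7,1] (faults so far: 6)
  step 11: ref 7 -> HIT, frames=[2,7,1] (faults so far: 6)
  step 12: ref 7 -> HIT, frames=[2,7,1] (faults so far: 6)
  step 13: ref 3 -> FAULT, evict 2, frames=[3,7,1] (faults so far: 7)
  step 14: ref 6 -> FAULT, evict 7, frames=[3,6,1] (faults so far: 8)
  FIFO total faults: 8
--- LRU ---
  step 0: ref 7 -> FAULT, frames=[7,-,-] (faults so far: 1)
  step 1: ref 6 -> FAULT, frames=[7,6,-] (faults so far: 2)
  step 2: ref 4 -> FAULT, frames=[7,6,4] (faults so far: 3)
  step 3: ref 7 -> HIT, frames=[7,6,4] (faults so far: 3)
  step 4: ref 7 -> HIT, frames=[7,6,4] (faults so far: 3)
  step 5: ref 4 -> HIT, frames=[7,6,4] (faults so far: 3)
  step 6: ref 7 -> HIT, frames=[7,6,4] (faults so far: 3)
  step 7: ref 2 -> FAULT, evict 6, frames=[7,2,4] (faults so far: 4)
  step 8: ref 7 -> HIT, frames=[7,2,4] (faults so far: 4)
  step 9: ref 4 -> HIT, frames=[7,2,4] (faults so far: 4)
  step 10: ref 1 -> FAULT, evict 2, frames=[7,1,4] (faults so far: 5)
  step 11: ref 7 -> HIT, frames=[7,1,4] (faults so far: 5)
  step 12: ref 7 -> HIT, frames=[7,1,4] (faults so far: 5)
  step 13: ref 3 -> FAULT, evict 4, frames=[7,1,3] (faults so far: 6)
  step 14: ref 6 -> FAULT, evict 1, frames=[7,6,3] (faults so far: 7)
  LRU total faults: 7
--- Optimal ---
  step 0: ref 7 -> FAULT, frames=[7,-,-] (faults so far: 1)
  step 1: ref 6 -> FAULT, frames=[7,6,-] (faults so far: 2)
  step 2: ref 4 -> FAULT, frames=[7,6,4] (faults so far: 3)
  step 3: ref 7 -> HIT, frames=[7,6,4] (faults so far: 3)
  step 4: ref 7 -> HIT, frames=[7,6,4] (faults so far: 3)
  step 5: ref 4 -> HIT, frames=[7,6,4] (faults so far: 3)
  step 6: ref 7 -> HIT, frames=[7,6,4] (faults so far: 3)
  step 7: ref 2 -> FAULT, evict 6, frames=[7,2,4] (faults so far: 4)
  step 8: ref 7 -> HIT, frames=[7,2,4] (faults so far: 4)
  step 9: ref 4 -> HIT, frames=[7,2,4] (faults so far: 4)
  step 10: ref 1 -> FAULT, evict 2, frames=[7,1,4] (faults so far: 5)
  step 11: ref 7 -> HIT, frames=[7,1,4] (faults so far: 5)
  step 12: ref 7 -> HIT, frames=[7,1,4] (faults so far: 5)
  step 13: ref 3 -> FAULT, evict 1, frames=[7,3,4] (faults so far: 6)
  step 14: ref 6 -> FAULT, evict 3, frames=[7,6,4] (faults so far: 7)
  Optimal total faults: 7

Answer: 8 7 7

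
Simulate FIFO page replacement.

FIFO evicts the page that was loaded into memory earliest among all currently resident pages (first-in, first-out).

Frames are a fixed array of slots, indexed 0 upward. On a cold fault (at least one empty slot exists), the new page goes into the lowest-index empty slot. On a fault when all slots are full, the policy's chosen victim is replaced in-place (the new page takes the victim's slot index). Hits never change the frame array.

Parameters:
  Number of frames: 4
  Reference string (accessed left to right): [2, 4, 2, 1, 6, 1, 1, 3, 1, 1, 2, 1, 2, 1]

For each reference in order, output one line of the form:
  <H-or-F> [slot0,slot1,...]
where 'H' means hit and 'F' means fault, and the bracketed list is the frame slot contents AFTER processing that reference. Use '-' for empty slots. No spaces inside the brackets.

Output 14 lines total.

F [2,-,-,-]
F [2,4,-,-]
H [2,4,-,-]
F [2,4,1,-]
F [2,4,1,6]
H [2,4,1,6]
H [2,4,1,6]
F [3,4,1,6]
H [3,4,1,6]
H [3,4,1,6]
F [3,2,1,6]
H [3,2,1,6]
H [3,2,1,6]
H [3,2,1,6]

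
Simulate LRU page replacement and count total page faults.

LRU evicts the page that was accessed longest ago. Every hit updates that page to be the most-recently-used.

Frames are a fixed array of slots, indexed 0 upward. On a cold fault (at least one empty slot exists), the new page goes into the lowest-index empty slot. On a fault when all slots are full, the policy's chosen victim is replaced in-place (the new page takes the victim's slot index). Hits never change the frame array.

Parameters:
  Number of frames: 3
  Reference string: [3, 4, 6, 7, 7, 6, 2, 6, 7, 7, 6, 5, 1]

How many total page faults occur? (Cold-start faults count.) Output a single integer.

Step 0: ref 3 → FAULT, frames=[3,-,-]
Step 1: ref 4 → FAULT, frames=[3,4,-]
Step 2: ref 6 → FAULT, frames=[3,4,6]
Step 3: ref 7 → FAULT (evict 3), frames=[7,4,6]
Step 4: ref 7 → HIT, frames=[7,4,6]
Step 5: ref 6 → HIT, frames=[7,4,6]
Step 6: ref 2 → FAULT (evict 4), frames=[7,2,6]
Step 7: ref 6 → HIT, frames=[7,2,6]
Step 8: ref 7 → HIT, frames=[7,2,6]
Step 9: ref 7 → HIT, frames=[7,2,6]
Step 10: ref 6 → HIT, frames=[7,2,6]
Step 11: ref 5 → FAULT (evict 2), frames=[7,5,6]
Step 12: ref 1 → FAULT (evict 7), frames=[1,5,6]
Total faults: 7

Answer: 7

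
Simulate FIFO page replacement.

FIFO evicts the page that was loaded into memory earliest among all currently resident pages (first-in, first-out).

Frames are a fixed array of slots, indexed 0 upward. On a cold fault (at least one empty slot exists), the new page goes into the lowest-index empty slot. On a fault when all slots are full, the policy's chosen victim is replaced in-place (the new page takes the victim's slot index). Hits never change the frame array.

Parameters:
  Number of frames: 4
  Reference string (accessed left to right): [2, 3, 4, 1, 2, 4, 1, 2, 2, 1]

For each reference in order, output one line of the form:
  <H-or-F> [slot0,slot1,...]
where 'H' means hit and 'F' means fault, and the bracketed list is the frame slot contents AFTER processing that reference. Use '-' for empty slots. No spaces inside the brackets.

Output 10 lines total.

F [2,-,-,-]
F [2,3,-,-]
F [2,3,4,-]
F [2,3,4,1]
H [2,3,4,1]
H [2,3,4,1]
H [2,3,4,1]
H [2,3,4,1]
H [2,3,4,1]
H [2,3,4,1]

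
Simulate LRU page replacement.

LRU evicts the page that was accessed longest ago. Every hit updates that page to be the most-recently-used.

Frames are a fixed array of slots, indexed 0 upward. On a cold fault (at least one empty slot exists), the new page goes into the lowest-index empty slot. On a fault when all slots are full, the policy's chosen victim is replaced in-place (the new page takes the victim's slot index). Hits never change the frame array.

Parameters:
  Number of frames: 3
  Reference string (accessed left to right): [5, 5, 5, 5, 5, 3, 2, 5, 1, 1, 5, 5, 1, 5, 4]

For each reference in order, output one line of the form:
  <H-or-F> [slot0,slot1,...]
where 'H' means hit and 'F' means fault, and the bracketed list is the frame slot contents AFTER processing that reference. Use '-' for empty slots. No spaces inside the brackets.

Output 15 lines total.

F [5,-,-]
H [5,-,-]
H [5,-,-]
H [5,-,-]
H [5,-,-]
F [5,3,-]
F [5,3,2]
H [5,3,2]
F [5,1,2]
H [5,1,2]
H [5,1,2]
H [5,1,2]
H [5,1,2]
H [5,1,2]
F [5,1,4]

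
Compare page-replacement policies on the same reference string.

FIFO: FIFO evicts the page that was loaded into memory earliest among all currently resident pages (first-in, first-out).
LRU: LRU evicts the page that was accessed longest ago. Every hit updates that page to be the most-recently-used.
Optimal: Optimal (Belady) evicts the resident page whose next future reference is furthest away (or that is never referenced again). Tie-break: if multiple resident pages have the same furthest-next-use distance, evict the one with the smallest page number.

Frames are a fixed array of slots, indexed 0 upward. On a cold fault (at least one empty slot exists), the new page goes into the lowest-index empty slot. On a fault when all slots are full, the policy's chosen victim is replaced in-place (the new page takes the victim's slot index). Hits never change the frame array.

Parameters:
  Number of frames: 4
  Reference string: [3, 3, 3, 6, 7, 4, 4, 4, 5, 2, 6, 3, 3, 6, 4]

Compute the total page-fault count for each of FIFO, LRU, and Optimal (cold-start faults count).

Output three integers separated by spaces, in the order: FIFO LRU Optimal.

--- FIFO ---
  step 0: ref 3 -> FAULT, frames=[3,-,-,-] (faults so far: 1)
  step 1: ref 3 -> HIT, frames=[3,-,-,-] (faults so far: 1)
  step 2: ref 3 -> HIT, frames=[3,-,-,-] (faults so far: 1)
  step 3: ref 6 -> FAULT, frames=[3,6,-,-] (faults so far: 2)
  step 4: ref 7 -> FAULT, frames=[3,6,7,-] (faults so far: 3)
  step 5: ref 4 -> FAULT, frames=[3,6,7,4] (faults so far: 4)
  step 6: ref 4 -> HIT, frames=[3,6,7,4] (faults so far: 4)
  step 7: ref 4 -> HIT, frames=[3,6,7,4] (faults so far: 4)
  step 8: ref 5 -> FAULT, evict 3, frames=[5,6,7,4] (faults so far: 5)
  step 9: ref 2 -> FAULT, evict 6, frames=[5,2,7,4] (faults so far: 6)
  step 10: ref 6 -> FAULT, evict 7, frames=[5,2,6,4] (faults so far: 7)
  step 11: ref 3 -> FAULT, evict 4, frames=[5,2,6,3] (faults so far: 8)
  step 12: ref 3 -> HIT, frames=[5,2,6,3] (faults so far: 8)
  step 13: ref 6 -> HIT, frames=[5,2,6,3] (faults so far: 8)
  step 14: ref 4 -> FAULT, evict 5, frames=[4,2,6,3] (faults so far: 9)
  FIFO total faults: 9
--- LRU ---
  step 0: ref 3 -> FAULT, frames=[3,-,-,-] (faults so far: 1)
  step 1: ref 3 -> HIT, frames=[3,-,-,-] (faults so far: 1)
  step 2: ref 3 -> HIT, frames=[3,-,-,-] (faults so far: 1)
  step 3: ref 6 -> FAULT, frames=[3,6,-,-] (faults so far: 2)
  step 4: ref 7 -> FAULT, frames=[3,6,7,-] (faults so far: 3)
  step 5: ref 4 -> FAULT, frames=[3,6,7,4] (faults so far: 4)
  step 6: ref 4 -> HIT, frames=[3,6,7,4] (faults so far: 4)
  step 7: ref 4 -> HIT, frames=[3,6,7,4] (faults so far: 4)
  step 8: ref 5 -> FAULT, evict 3, frames=[5,6,7,4] (faults so far: 5)
  step 9: ref 2 -> FAULT, evict 6, frames=[5,2,7,4] (faults so far: 6)
  step 10: ref 6 -> FAULT, evict 7, frames=[5,2,6,4] (faults so far: 7)
  step 11: ref 3 -> FAULT, evict 4, frames=[5,2,6,3] (faults so far: 8)
  step 12: ref 3 -> HIT, frames=[5,2,6,3] (faults so far: 8)
  step 13: ref 6 -> HIT, frames=[5,2,6,3] (faults so far: 8)
  step 14: ref 4 -> FAULT, evict 5, frames=[4,2,6,3] (faults so far: 9)
  LRU total faults: 9
--- Optimal ---
  step 0: ref 3 -> FAULT, frames=[3,-,-,-] (faults so far: 1)
  step 1: ref 3 -> HIT, frames=[3,-,-,-] (faults so far: 1)
  step 2: ref 3 -> HIT, frames=[3,-,-,-] (faults so far: 1)
  step 3: ref 6 -> FAULT, frames=[3,6,-,-] (faults so far: 2)
  step 4: ref 7 -> FAULT, frames=[3,6,7,-] (faults so far: 3)
  step 5: ref 4 -> FAULT, frames=[3,6,7,4] (faults so far: 4)
  step 6: ref 4 -> HIT, frames=[3,6,7,4] (faults so far: 4)
  step 7: ref 4 -> HIT, frames=[3,6,7,4] (faults so far: 4)
  step 8: ref 5 -> FAULT, evict 7, frames=[3,6,5,4] (faults so far: 5)
  step 9: ref 2 -> FAULT, evict 5, frames=[3,6,2,4] (faults so far: 6)
  step 10: ref 6 -> HIT, frames=[3,6,2,4] (faults so far: 6)
  step 11: ref 3 -> HIT, frames=[3,6,2,4] (faults so far: 6)
  step 12: ref 3 -> HIT, frames=[3,6,2,4] (faults so far: 6)
  step 13: ref 6 -> HIT, frames=[3,6,2,4] (faults so far: 6)
  step 14: ref 4 -> HIT, frames=[3,6,2,4] (faults so far: 6)
  Optimal total faults: 6

Answer: 9 9 6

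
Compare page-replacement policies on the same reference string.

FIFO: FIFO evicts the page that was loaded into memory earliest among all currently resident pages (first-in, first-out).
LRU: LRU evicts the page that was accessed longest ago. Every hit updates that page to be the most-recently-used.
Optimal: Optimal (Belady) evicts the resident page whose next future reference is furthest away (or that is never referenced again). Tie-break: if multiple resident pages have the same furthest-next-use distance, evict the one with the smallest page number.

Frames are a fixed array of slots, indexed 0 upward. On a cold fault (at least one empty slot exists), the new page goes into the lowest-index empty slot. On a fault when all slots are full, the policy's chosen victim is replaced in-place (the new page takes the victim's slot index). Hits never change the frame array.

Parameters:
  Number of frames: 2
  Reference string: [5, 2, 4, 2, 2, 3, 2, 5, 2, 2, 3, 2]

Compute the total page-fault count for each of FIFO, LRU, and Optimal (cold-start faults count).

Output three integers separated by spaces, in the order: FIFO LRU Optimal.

Answer: 8 6 6

Derivation:
--- FIFO ---
  step 0: ref 5 -> FAULT, frames=[5,-] (faults so far: 1)
  step 1: ref 2 -> FAULT, frames=[5,2] (faults so far: 2)
  step 2: ref 4 -> FAULT, evict 5, frames=[4,2] (faults so far: 3)
  step 3: ref 2 -> HIT, frames=[4,2] (faults so far: 3)
  step 4: ref 2 -> HIT, frames=[4,2] (faults so far: 3)
  step 5: ref 3 -> FAULT, evict 2, frames=[4,3] (faults so far: 4)
  step 6: ref 2 -> FAULT, evict 4, frames=[2,3] (faults so far: 5)
  step 7: ref 5 -> FAULT, evict 3, frames=[2,5] (faults so far: 6)
  step 8: ref 2 -> HIT, frames=[2,5] (faults so far: 6)
  step 9: ref 2 -> HIT, frames=[2,5] (faults so far: 6)
  step 10: ref 3 -> FAULT, evict 2, frames=[3,5] (faults so far: 7)
  step 11: ref 2 -> FAULT, evict 5, frames=[3,2] (faults so far: 8)
  FIFO total faults: 8
--- LRU ---
  step 0: ref 5 -> FAULT, frames=[5,-] (faults so far: 1)
  step 1: ref 2 -> FAULT, frames=[5,2] (faults so far: 2)
  step 2: ref 4 -> FAULT, evict 5, frames=[4,2] (faults so far: 3)
  step 3: ref 2 -> HIT, frames=[4,2] (faults so far: 3)
  step 4: ref 2 -> HIT, frames=[4,2] (faults so far: 3)
  step 5: ref 3 -> FAULT, evict 4, frames=[3,2] (faults so far: 4)
  step 6: ref 2 -> HIT, frames=[3,2] (faults so far: 4)
  step 7: ref 5 -> FAULT, evict 3, frames=[5,2] (faults so far: 5)
  step 8: ref 2 -> HIT, frames=[5,2] (faults so far: 5)
  step 9: ref 2 -> HIT, frames=[5,2] (faults so far: 5)
  step 10: ref 3 -> FAULT, evict 5, frames=[3,2] (faults so far: 6)
  step 11: ref 2 -> HIT, frames=[3,2] (faults so far: 6)
  LRU total faults: 6
--- Optimal ---
  step 0: ref 5 -> FAULT, frames=[5,-] (faults so far: 1)
  step 1: ref 2 -> FAULT, frames=[5,2] (faults so far: 2)
  step 2: ref 4 -> FAULT, evict 5, frames=[4,2] (faults so far: 3)
  step 3: ref 2 -> HIT, frames=[4,2] (faults so far: 3)
  step 4: ref 2 -> HIT, frames=[4,2] (faults so far: 3)
  step 5: ref 3 -> FAULT, evict 4, frames=[3,2] (faults so far: 4)
  step 6: ref 2 -> HIT, frames=[3,2] (faults so far: 4)
  step 7: ref 5 -> FAULT, evict 3, frames=[5,2] (faults so far: 5)
  step 8: ref 2 -> HIT, frames=[5,2] (faults so far: 5)
  step 9: ref 2 -> HIT, frames=[5,2] (faults so far: 5)
  step 10: ref 3 -> FAULT, evict 5, frames=[3,2] (faults so far: 6)
  step 11: ref 2 -> HIT, frames=[3,2] (faults so far: 6)
  Optimal total faults: 6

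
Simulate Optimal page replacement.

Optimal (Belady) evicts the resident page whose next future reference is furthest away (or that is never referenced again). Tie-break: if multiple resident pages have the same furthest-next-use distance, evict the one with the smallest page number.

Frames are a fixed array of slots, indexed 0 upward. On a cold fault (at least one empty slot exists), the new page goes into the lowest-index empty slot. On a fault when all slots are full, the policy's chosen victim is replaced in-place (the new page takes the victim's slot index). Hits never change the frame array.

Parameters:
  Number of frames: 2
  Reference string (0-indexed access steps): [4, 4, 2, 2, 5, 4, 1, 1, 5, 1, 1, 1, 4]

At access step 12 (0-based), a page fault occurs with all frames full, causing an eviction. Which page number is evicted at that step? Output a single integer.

Step 0: ref 4 -> FAULT, frames=[4,-]
Step 1: ref 4 -> HIT, frames=[4,-]
Step 2: ref 2 -> FAULT, frames=[4,2]
Step 3: ref 2 -> HIT, frames=[4,2]
Step 4: ref 5 -> FAULT, evict 2, frames=[4,5]
Step 5: ref 4 -> HIT, frames=[4,5]
Step 6: ref 1 -> FAULT, evict 4, frames=[1,5]
Step 7: ref 1 -> HIT, frames=[1,5]
Step 8: ref 5 -> HIT, frames=[1,5]
Step 9: ref 1 -> HIT, frames=[1,5]
Step 10: ref 1 -> HIT, frames=[1,5]
Step 11: ref 1 -> HIT, frames=[1,5]
Step 12: ref 4 -> FAULT, evict 1, frames=[4,5]
At step 12: evicted page 1

Answer: 1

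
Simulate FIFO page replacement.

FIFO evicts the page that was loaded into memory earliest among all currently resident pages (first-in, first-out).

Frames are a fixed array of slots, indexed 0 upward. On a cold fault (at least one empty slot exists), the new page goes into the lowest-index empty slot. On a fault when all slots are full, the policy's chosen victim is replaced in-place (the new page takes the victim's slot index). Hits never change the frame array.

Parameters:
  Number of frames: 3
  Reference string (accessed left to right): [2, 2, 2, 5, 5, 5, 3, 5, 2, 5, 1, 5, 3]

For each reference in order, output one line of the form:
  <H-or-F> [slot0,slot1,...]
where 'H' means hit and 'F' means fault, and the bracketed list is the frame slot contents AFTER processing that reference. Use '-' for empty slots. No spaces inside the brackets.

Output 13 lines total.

F [2,-,-]
H [2,-,-]
H [2,-,-]
F [2,5,-]
H [2,5,-]
H [2,5,-]
F [2,5,3]
H [2,5,3]
H [2,5,3]
H [2,5,3]
F [1,5,3]
H [1,5,3]
H [1,5,3]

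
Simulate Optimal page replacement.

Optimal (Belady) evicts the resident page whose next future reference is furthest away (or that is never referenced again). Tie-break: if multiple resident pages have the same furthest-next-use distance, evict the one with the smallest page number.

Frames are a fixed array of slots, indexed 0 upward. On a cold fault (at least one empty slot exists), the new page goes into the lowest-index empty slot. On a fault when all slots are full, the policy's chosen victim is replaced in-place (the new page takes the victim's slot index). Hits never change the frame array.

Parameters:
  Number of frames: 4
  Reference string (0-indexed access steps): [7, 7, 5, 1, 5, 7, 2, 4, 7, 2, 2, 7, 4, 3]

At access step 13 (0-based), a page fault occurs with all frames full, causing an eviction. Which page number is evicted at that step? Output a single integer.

Answer: 2

Derivation:
Step 0: ref 7 -> FAULT, frames=[7,-,-,-]
Step 1: ref 7 -> HIT, frames=[7,-,-,-]
Step 2: ref 5 -> FAULT, frames=[7,5,-,-]
Step 3: ref 1 -> FAULT, frames=[7,5,1,-]
Step 4: ref 5 -> HIT, frames=[7,5,1,-]
Step 5: ref 7 -> HIT, frames=[7,5,1,-]
Step 6: ref 2 -> FAULT, frames=[7,5,1,2]
Step 7: ref 4 -> FAULT, evict 1, frames=[7,5,4,2]
Step 8: ref 7 -> HIT, frames=[7,5,4,2]
Step 9: ref 2 -> HIT, frames=[7,5,4,2]
Step 10: ref 2 -> HIT, frames=[7,5,4,2]
Step 11: ref 7 -> HIT, frames=[7,5,4,2]
Step 12: ref 4 -> HIT, frames=[7,5,4,2]
Step 13: ref 3 -> FAULT, evict 2, frames=[7,5,4,3]
At step 13: evicted page 2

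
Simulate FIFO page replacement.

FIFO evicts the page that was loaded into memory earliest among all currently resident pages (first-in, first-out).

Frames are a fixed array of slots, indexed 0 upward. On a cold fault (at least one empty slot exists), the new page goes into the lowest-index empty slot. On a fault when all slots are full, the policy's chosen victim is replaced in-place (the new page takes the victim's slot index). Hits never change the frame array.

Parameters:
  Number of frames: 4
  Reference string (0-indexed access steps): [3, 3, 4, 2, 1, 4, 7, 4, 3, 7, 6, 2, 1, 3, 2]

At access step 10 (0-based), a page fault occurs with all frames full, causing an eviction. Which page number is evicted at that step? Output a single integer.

Step 0: ref 3 -> FAULT, frames=[3,-,-,-]
Step 1: ref 3 -> HIT, frames=[3,-,-,-]
Step 2: ref 4 -> FAULT, frames=[3,4,-,-]
Step 3: ref 2 -> FAULT, frames=[3,4,2,-]
Step 4: ref 1 -> FAULT, frames=[3,4,2,1]
Step 5: ref 4 -> HIT, frames=[3,4,2,1]
Step 6: ref 7 -> FAULT, evict 3, frames=[7,4,2,1]
Step 7: ref 4 -> HIT, frames=[7,4,2,1]
Step 8: ref 3 -> FAULT, evict 4, frames=[7,3,2,1]
Step 9: ref 7 -> HIT, frames=[7,3,2,1]
Step 10: ref 6 -> FAULT, evict 2, frames=[7,3,6,1]
At step 10: evicted page 2

Answer: 2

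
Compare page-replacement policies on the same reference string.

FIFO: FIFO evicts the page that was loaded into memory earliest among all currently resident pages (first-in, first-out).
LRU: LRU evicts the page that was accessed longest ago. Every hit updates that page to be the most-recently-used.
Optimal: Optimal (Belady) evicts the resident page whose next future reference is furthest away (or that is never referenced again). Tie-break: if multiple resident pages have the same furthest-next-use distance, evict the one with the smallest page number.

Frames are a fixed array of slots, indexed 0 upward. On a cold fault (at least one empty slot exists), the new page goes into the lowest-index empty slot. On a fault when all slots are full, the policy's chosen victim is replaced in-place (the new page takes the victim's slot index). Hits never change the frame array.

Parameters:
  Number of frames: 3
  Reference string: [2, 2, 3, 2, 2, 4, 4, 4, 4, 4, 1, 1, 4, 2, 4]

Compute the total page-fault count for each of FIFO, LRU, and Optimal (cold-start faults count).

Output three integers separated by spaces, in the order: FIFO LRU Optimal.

Answer: 5 4 4

Derivation:
--- FIFO ---
  step 0: ref 2 -> FAULT, frames=[2,-,-] (faults so far: 1)
  step 1: ref 2 -> HIT, frames=[2,-,-] (faults so far: 1)
  step 2: ref 3 -> FAULT, frames=[2,3,-] (faults so far: 2)
  step 3: ref 2 -> HIT, frames=[2,3,-] (faults so far: 2)
  step 4: ref 2 -> HIT, frames=[2,3,-] (faults so far: 2)
  step 5: ref 4 -> FAULT, frames=[2,3,4] (faults so far: 3)
  step 6: ref 4 -> HIT, frames=[2,3,4] (faults so far: 3)
  step 7: ref 4 -> HIT, frames=[2,3,4] (faults so far: 3)
  step 8: ref 4 -> HIT, frames=[2,3,4] (faults so far: 3)
  step 9: ref 4 -> HIT, frames=[2,3,4] (faults so far: 3)
  step 10: ref 1 -> FAULT, evict 2, frames=[1,3,4] (faults so far: 4)
  step 11: ref 1 -> HIT, frames=[1,3,4] (faults so far: 4)
  step 12: ref 4 -> HIT, frames=[1,3,4] (faults so far: 4)
  step 13: ref 2 -> FAULT, evict 3, frames=[1,2,4] (faults so far: 5)
  step 14: ref 4 -> HIT, frames=[1,2,4] (faults so far: 5)
  FIFO total faults: 5
--- LRU ---
  step 0: ref 2 -> FAULT, frames=[2,-,-] (faults so far: 1)
  step 1: ref 2 -> HIT, frames=[2,-,-] (faults so far: 1)
  step 2: ref 3 -> FAULT, frames=[2,3,-] (faults so far: 2)
  step 3: ref 2 -> HIT, frames=[2,3,-] (faults so far: 2)
  step 4: ref 2 -> HIT, frames=[2,3,-] (faults so far: 2)
  step 5: ref 4 -> FAULT, frames=[2,3,4] (faults so far: 3)
  step 6: ref 4 -> HIT, frames=[2,3,4] (faults so far: 3)
  step 7: ref 4 -> HIT, frames=[2,3,4] (faults so far: 3)
  step 8: ref 4 -> HIT, frames=[2,3,4] (faults so far: 3)
  step 9: ref 4 -> HIT, frames=[2,3,4] (faults so far: 3)
  step 10: ref 1 -> FAULT, evict 3, frames=[2,1,4] (faults so far: 4)
  step 11: ref 1 -> HIT, frames=[2,1,4] (faults so far: 4)
  step 12: ref 4 -> HIT, frames=[2,1,4] (faults so far: 4)
  step 13: ref 2 -> HIT, frames=[2,1,4] (faults so far: 4)
  step 14: ref 4 -> HIT, frames=[2,1,4] (faults so far: 4)
  LRU total faults: 4
--- Optimal ---
  step 0: ref 2 -> FAULT, frames=[2,-,-] (faults so far: 1)
  step 1: ref 2 -> HIT, frames=[2,-,-] (faults so far: 1)
  step 2: ref 3 -> FAULT, frames=[2,3,-] (faults so far: 2)
  step 3: ref 2 -> HIT, frames=[2,3,-] (faults so far: 2)
  step 4: ref 2 -> HIT, frames=[2,3,-] (faults so far: 2)
  step 5: ref 4 -> FAULT, frames=[2,3,4] (faults so far: 3)
  step 6: ref 4 -> HIT, frames=[2,3,4] (faults so far: 3)
  step 7: ref 4 -> HIT, frames=[2,3,4] (faults so far: 3)
  step 8: ref 4 -> HIT, frames=[2,3,4] (faults so far: 3)
  step 9: ref 4 -> HIT, frames=[2,3,4] (faults so far: 3)
  step 10: ref 1 -> FAULT, evict 3, frames=[2,1,4] (faults so far: 4)
  step 11: ref 1 -> HIT, frames=[2,1,4] (faults so far: 4)
  step 12: ref 4 -> HIT, frames=[2,1,4] (faults so far: 4)
  step 13: ref 2 -> HIT, frames=[2,1,4] (faults so far: 4)
  step 14: ref 4 -> HIT, frames=[2,1,4] (faults so far: 4)
  Optimal total faults: 4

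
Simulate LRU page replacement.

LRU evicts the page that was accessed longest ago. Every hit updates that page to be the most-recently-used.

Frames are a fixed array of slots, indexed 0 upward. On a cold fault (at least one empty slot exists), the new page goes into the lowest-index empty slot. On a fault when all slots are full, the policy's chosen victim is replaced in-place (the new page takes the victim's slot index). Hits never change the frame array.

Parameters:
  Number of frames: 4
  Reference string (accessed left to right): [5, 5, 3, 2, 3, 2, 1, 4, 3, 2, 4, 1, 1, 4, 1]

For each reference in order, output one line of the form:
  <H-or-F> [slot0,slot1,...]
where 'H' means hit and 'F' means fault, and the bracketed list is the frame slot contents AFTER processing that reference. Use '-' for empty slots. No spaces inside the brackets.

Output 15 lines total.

F [5,-,-,-]
H [5,-,-,-]
F [5,3,-,-]
F [5,3,2,-]
H [5,3,2,-]
H [5,3,2,-]
F [5,3,2,1]
F [4,3,2,1]
H [4,3,2,1]
H [4,3,2,1]
H [4,3,2,1]
H [4,3,2,1]
H [4,3,2,1]
H [4,3,2,1]
H [4,3,2,1]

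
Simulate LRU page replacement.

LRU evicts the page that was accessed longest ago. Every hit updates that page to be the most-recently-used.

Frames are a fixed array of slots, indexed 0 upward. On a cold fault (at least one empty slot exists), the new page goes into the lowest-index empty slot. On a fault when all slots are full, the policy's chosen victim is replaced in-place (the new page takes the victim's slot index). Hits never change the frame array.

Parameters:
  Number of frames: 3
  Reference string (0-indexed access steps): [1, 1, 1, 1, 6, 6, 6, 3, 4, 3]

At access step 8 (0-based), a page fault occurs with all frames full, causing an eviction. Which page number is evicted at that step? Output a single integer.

Answer: 1

Derivation:
Step 0: ref 1 -> FAULT, frames=[1,-,-]
Step 1: ref 1 -> HIT, frames=[1,-,-]
Step 2: ref 1 -> HIT, frames=[1,-,-]
Step 3: ref 1 -> HIT, frames=[1,-,-]
Step 4: ref 6 -> FAULT, frames=[1,6,-]
Step 5: ref 6 -> HIT, frames=[1,6,-]
Step 6: ref 6 -> HIT, frames=[1,6,-]
Step 7: ref 3 -> FAULT, frames=[1,6,3]
Step 8: ref 4 -> FAULT, evict 1, frames=[4,6,3]
At step 8: evicted page 1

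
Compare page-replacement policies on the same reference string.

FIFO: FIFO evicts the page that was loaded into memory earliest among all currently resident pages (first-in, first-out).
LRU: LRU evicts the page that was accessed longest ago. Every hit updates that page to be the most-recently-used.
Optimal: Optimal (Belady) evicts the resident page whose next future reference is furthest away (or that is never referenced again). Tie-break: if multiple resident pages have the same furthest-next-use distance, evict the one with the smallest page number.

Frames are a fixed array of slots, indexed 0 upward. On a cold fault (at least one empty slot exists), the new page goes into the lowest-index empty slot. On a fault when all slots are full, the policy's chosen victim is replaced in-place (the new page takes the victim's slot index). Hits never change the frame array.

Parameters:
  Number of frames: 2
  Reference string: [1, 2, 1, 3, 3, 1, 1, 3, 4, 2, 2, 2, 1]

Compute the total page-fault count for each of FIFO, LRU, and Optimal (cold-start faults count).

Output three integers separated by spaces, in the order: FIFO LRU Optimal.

Answer: 7 6 5

Derivation:
--- FIFO ---
  step 0: ref 1 -> FAULT, frames=[1,-] (faults so far: 1)
  step 1: ref 2 -> FAULT, frames=[1,2] (faults so far: 2)
  step 2: ref 1 -> HIT, frames=[1,2] (faults so far: 2)
  step 3: ref 3 -> FAULT, evict 1, frames=[3,2] (faults so far: 3)
  step 4: ref 3 -> HIT, frames=[3,2] (faults so far: 3)
  step 5: ref 1 -> FAULT, evict 2, frames=[3,1] (faults so far: 4)
  step 6: ref 1 -> HIT, frames=[3,1] (faults so far: 4)
  step 7: ref 3 -> HIT, frames=[3,1] (faults so far: 4)
  step 8: ref 4 -> FAULT, evict 3, frames=[4,1] (faults so far: 5)
  step 9: ref 2 -> FAULT, evict 1, frames=[4,2] (faults so far: 6)
  step 10: ref 2 -> HIT, frames=[4,2] (faults so far: 6)
  step 11: ref 2 -> HIT, frames=[4,2] (faults so far: 6)
  step 12: ref 1 -> FAULT, evict 4, frames=[1,2] (faults so far: 7)
  FIFO total faults: 7
--- LRU ---
  step 0: ref 1 -> FAULT, frames=[1,-] (faults so far: 1)
  step 1: ref 2 -> FAULT, frames=[1,2] (faults so far: 2)
  step 2: ref 1 -> HIT, frames=[1,2] (faults so far: 2)
  step 3: ref 3 -> FAULT, evict 2, frames=[1,3] (faults so far: 3)
  step 4: ref 3 -> HIT, frames=[1,3] (faults so far: 3)
  step 5: ref 1 -> HIT, frames=[1,3] (faults so far: 3)
  step 6: ref 1 -> HIT, frames=[1,3] (faults so far: 3)
  step 7: ref 3 -> HIT, frames=[1,3] (faults so far: 3)
  step 8: ref 4 -> FAULT, evict 1, frames=[4,3] (faults so far: 4)
  step 9: ref 2 -> FAULT, evict 3, frames=[4,2] (faults so far: 5)
  step 10: ref 2 -> HIT, frames=[4,2] (faults so far: 5)
  step 11: ref 2 -> HIT, frames=[4,2] (faults so far: 5)
  step 12: ref 1 -> FAULT, evict 4, frames=[1,2] (faults so far: 6)
  LRU total faults: 6
--- Optimal ---
  step 0: ref 1 -> FAULT, frames=[1,-] (faults so far: 1)
  step 1: ref 2 -> FAULT, frames=[1,2] (faults so far: 2)
  step 2: ref 1 -> HIT, frames=[1,2] (faults so far: 2)
  step 3: ref 3 -> FAULT, evict 2, frames=[1,3] (faults so far: 3)
  step 4: ref 3 -> HIT, frames=[1,3] (faults so far: 3)
  step 5: ref 1 -> HIT, frames=[1,3] (faults so far: 3)
  step 6: ref 1 -> HIT, frames=[1,3] (faults so far: 3)
  step 7: ref 3 -> HIT, frames=[1,3] (faults so far: 3)
  step 8: ref 4 -> FAULT, evict 3, frames=[1,4] (faults so far: 4)
  step 9: ref 2 -> FAULT, evict 4, frames=[1,2] (faults so far: 5)
  step 10: ref 2 -> HIT, frames=[1,2] (faults so far: 5)
  step 11: ref 2 -> HIT, frames=[1,2] (faults so far: 5)
  step 12: ref 1 -> HIT, frames=[1,2] (faults so far: 5)
  Optimal total faults: 5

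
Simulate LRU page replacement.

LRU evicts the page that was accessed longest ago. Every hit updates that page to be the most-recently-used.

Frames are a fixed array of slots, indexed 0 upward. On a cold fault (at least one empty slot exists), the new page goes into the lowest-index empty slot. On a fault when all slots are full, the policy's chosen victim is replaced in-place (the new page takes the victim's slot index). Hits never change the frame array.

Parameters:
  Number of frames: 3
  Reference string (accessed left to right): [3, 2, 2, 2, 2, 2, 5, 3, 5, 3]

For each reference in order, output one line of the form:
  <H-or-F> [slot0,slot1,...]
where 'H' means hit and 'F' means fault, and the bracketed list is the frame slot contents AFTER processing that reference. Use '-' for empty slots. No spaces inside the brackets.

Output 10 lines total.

F [3,-,-]
F [3,2,-]
H [3,2,-]
H [3,2,-]
H [3,2,-]
H [3,2,-]
F [3,2,5]
H [3,2,5]
H [3,2,5]
H [3,2,5]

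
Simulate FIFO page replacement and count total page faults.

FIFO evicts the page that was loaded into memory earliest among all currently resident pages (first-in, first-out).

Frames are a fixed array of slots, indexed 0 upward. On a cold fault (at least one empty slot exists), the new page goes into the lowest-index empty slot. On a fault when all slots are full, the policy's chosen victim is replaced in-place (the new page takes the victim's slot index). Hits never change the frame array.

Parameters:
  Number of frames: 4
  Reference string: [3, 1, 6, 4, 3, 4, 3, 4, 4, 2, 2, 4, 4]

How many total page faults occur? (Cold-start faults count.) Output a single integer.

Answer: 5

Derivation:
Step 0: ref 3 → FAULT, frames=[3,-,-,-]
Step 1: ref 1 → FAULT, frames=[3,1,-,-]
Step 2: ref 6 → FAULT, frames=[3,1,6,-]
Step 3: ref 4 → FAULT, frames=[3,1,6,4]
Step 4: ref 3 → HIT, frames=[3,1,6,4]
Step 5: ref 4 → HIT, frames=[3,1,6,4]
Step 6: ref 3 → HIT, frames=[3,1,6,4]
Step 7: ref 4 → HIT, frames=[3,1,6,4]
Step 8: ref 4 → HIT, frames=[3,1,6,4]
Step 9: ref 2 → FAULT (evict 3), frames=[2,1,6,4]
Step 10: ref 2 → HIT, frames=[2,1,6,4]
Step 11: ref 4 → HIT, frames=[2,1,6,4]
Step 12: ref 4 → HIT, frames=[2,1,6,4]
Total faults: 5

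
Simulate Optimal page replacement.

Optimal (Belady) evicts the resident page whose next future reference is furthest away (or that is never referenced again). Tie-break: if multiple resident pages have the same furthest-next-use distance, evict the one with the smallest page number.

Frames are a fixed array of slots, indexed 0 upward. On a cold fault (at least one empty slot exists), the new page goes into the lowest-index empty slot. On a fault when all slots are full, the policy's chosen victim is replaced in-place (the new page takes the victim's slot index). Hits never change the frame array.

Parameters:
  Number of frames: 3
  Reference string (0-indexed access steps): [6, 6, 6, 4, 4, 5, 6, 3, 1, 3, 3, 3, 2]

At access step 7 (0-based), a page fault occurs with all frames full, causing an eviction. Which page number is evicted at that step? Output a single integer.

Step 0: ref 6 -> FAULT, frames=[6,-,-]
Step 1: ref 6 -> HIT, frames=[6,-,-]
Step 2: ref 6 -> HIT, frames=[6,-,-]
Step 3: ref 4 -> FAULT, frames=[6,4,-]
Step 4: ref 4 -> HIT, frames=[6,4,-]
Step 5: ref 5 -> FAULT, frames=[6,4,5]
Step 6: ref 6 -> HIT, frames=[6,4,5]
Step 7: ref 3 -> FAULT, evict 4, frames=[6,3,5]
At step 7: evicted page 4

Answer: 4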